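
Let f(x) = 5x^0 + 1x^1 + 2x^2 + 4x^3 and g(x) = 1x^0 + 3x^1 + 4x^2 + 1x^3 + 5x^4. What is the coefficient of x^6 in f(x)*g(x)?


Cauchy product at x^6:
2*5 + 4*1
= 14

14


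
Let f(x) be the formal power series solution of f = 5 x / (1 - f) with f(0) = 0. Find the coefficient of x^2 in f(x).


Apply Lagrange inversion: f = 5 x * phi(f) with phi(t) = 1/(1 - t), so
[x^n] f = 5^n * (1/n) [t^(n-1)] phi(t)^n = 5^n * (1/n) [t^(n-1)] (1 - t)^(-n) = 5^n * (1/n) C(2n - 2, n - 1) = 5^n * C_{n-1}.
For n = 2: C_1 = C(2, 1) / 2 = 2/2 = 1.
With the 5^2 = 25 factor, the coefficient is 25 * 1 = 25.

25


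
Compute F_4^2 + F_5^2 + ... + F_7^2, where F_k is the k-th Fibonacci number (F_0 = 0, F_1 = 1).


There is a standard identity sum_{k=0}^{N} F_k^2 = F_N * F_{N+1} (proved inductively from the telescoping relation F_k^2 = F_k F_{k+1} - F_{k-1} F_k). Then
sum_{k=4}^{7} F_k^2 = F_7 F_8 - F_3 F_4.
Computing: F_7 = 13, F_8 = 21, F_3 = 2, F_4 = 3.
Sum = 13 * 21 - 2 * 3 = 267.

267


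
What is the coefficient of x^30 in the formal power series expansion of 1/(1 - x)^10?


The negative binomial / multiset identity is
1/(1 - x)^r = sum_{k>=0} C(k + r - 1, r - 1) x^k.
Here r = 10 and k = 30, so the coefficient is
C(30 + 9, 9) = C(39, 9)
= 211915132

211915132


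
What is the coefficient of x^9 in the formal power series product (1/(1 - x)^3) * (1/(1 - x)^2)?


Combine the factors: (1/(1 - x)^3) * (1/(1 - x)^2) = 1/(1 - x)^5.
Then use 1/(1 - x)^r = sum_{k>=0} C(k + r - 1, r - 1) x^k with r = 5 and k = 9:
C(13, 4) = 715.

715


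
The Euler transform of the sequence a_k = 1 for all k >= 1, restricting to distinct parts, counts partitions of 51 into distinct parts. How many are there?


Partitions of 51 into distinct parts can be computed via generating function.
Product (1+x)(1+x^2)(1+x^3)...
The coefficient of x^51 = 4097

4097


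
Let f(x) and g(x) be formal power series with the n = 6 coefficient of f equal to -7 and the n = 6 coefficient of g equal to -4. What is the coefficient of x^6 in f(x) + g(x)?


Addition of formal power series is termwise.
The coefficient of x^6 in f + g = -7 + -4
= -11

-11


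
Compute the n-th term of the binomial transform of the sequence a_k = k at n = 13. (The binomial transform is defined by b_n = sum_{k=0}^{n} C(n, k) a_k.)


With a_k = k, b_n = sum_{k=0}^{n} C(n, k) k. Using k * C(n, k) = n * C(n-1, k-1) gives b_n = n * sum_{k>=1} C(n-1, k-1) = n * 2^(n-1).
For n = 13: 13 * 2^12 = 13 * 4096 = 53248.

53248


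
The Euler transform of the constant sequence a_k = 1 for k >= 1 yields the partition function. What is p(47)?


The Euler transform converts the sequence a_k = 1 into the number of integer partitions.
Using the recurrence or dynamic programming:
p(47) = 124754

124754


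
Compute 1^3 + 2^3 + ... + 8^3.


This power sum has a closed form given by Faulhaber's formula
sum_{k=1}^{m} k^p = (1 / (p + 1)) * sum_{j=0}^{p} C(p + 1, j) B_j m^(p + 1 - j),
but for small m direct computation is fastest:
1 + 8 + 27 + 64 + 125 + 216 + 343 + 512 = 1296.

1296


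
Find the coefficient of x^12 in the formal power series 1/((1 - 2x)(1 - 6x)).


By partial fractions or Cauchy convolution:
The coefficient equals sum_{k=0}^{12} 2^k * 6^(12-k).
= 3265171456

3265171456


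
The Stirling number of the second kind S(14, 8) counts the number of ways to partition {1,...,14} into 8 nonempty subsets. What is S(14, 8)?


Using the explicit formula S(n,k) = (1/k!) sum_{j=0}^{k} (-1)^(k-j) C(k,j) j^n:
S(14, 8) = 20912320
Equivalently, S(n,k) is n! times the coefficient of x^n in the EGF (e^x - 1)^k / k!.

20912320


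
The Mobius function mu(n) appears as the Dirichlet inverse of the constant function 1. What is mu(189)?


189 has a squared prime factor, so mu(189) = 0.
Factorization reveals a repeated prime.

0


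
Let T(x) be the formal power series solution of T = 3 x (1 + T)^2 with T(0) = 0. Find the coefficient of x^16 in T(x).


Apply the Lagrange inversion formula: if T = 3 x * phi(T) with phi(t) = (1 + t)^2, then [x^n] T = 3^n * (1/n) [t^(n-1)] phi(t)^n = 3^n * (1/n) [t^(n-1)] (1 + t)^(2n) = 3^n * (1/n) C(2n, n-1).
Using the identity C(2n, n-1) = C(2n, n) * n / (n+1), the unscaled factor equals C(2n, n) / (n+1) = C_n, the n-th Catalan number.
For n = 16: C_16 = C(32, 16) / 17 = 601080390/17 = 35357670.
With the 3^16 = 43046721 factor, the coefficient is 43046721 * 35357670 = 1522031755700070.

1522031755700070


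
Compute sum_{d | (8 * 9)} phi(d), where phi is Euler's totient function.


First, 8 * 9 = 72. One classical identity is sum_{d | n} phi(d) = n (each k in [1, n] has a unique gcd with n, and among the k's with gcd(k, n) = n/d there are phi(d) of them). So the sum equals 72. We also verify directly:
Divisors of 72: 1, 2, 3, 4, 6, 8, 9, 12, 18, 24, 36, 72.
phi values: 1, 1, 2, 2, 2, 4, 6, 4, 6, 8, 12, 24.
Sum = 72.

72


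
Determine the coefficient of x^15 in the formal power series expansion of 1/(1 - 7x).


The geometric series identity gives 1/(1 - c x) = sum_{k>=0} c^k x^k, so the coefficient of x^k is c^k.
Here c = 7 and k = 15.
Computing: 7^15 = 4747561509943

4747561509943


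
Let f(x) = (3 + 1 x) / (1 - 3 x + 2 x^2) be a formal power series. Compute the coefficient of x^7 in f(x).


Write f(x) = sum_{k>=0} a_k x^k. Multiplying both sides by 1 - 3 x + 2 x^2 gives
(1 - 3 x + 2 x^2) sum_{k>=0} a_k x^k = 3 + 1 x.
Matching coefficients:
 x^0: a_0 = 3
 x^1: a_1 - 3 a_0 = 1  =>  a_1 = 3*3 + 1 = 10
 x^k (k >= 2): a_k = 3 a_{k-1} - 2 a_{k-2}.
Iterating: a_2 = 24, a_3 = 52, a_4 = 108, a_5 = 220, a_6 = 444, a_7 = 892.
So the coefficient of x^7 is 892.

892


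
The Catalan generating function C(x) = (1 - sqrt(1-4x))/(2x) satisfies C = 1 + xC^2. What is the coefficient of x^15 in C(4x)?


Substituting x -> 4x scales the n-th coefficient by 4^n, so [x^15] C(4x) = 4^15 * C_15.
C_15 = C(2*15, 15)/(16) = 155117520/16 = 9694845.
So 4^15 * 9694845 = 1073741824 * 9694845 = 10409760553697280.

10409760553697280


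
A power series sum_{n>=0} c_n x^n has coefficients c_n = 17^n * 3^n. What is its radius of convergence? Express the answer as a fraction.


By the root test (Cauchy-Hadamard), the radius is R = 1 / limsup_n |c_n|^(1/n).
Here |c_n|^(1/n) = (17^n * 3^n)^(1/n) = 17 * 3 = 51 for all n.
So R = 1/51 = 1/51.

1/51


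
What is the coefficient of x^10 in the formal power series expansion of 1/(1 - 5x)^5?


The general identity 1/(1 - c x)^r = sum_{k>=0} c^k C(k + r - 1, r - 1) x^k follows by substituting y = c x into 1/(1 - y)^r = sum_{k>=0} C(k + r - 1, r - 1) y^k.
For c = 5, r = 5, k = 10:
5^10 * C(14, 4) = 9765625 * 1001 = 9775390625.

9775390625


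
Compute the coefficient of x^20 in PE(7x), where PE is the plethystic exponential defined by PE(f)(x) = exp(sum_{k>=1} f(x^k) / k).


With f(x) = 7x, the exponent is sum_{k>=1} 7 x^k / k = 7 * (-ln(1 - x)). Exponentiating:
PE(7x) = exp(-7 ln(1 - x)) = 1/(1 - x)^7.
By the negative binomial expansion, [x^n] 1/(1 - x)^7 = C(n + 6, 6).
For n = 20: C(26, 6) = 230230.

230230


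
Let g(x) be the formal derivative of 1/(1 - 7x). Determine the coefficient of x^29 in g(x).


Differentiate termwise: d/dx sum_{k>=0} 7^k x^k = sum_{k>=1} k 7^k x^(k-1) = sum_{j>=0} (j+1) 7^(j+1) x^j.
Equivalently, d/dx [1/(1 - 7x)] = 7/(1 - 7x)^2.
For j = 29: 30 * 7^30 = 30 * 22539340290692258087863249 = 676180208720767742635897470.

676180208720767742635897470


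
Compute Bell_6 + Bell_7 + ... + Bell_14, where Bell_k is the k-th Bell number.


Recall Bell_k counts set partitions of a k-set (with Bell_0 = 1 by convention).
Bell_6 through Bell_14: 203, 877, 4140, 21147, 115975, 678570, 4213597, 27644437, 190899322
Sum = 203 + 877 + 4140 + 21147 + 115975 + 678570 + 4213597 + 27644437 + 190899322 = 223578268.

223578268


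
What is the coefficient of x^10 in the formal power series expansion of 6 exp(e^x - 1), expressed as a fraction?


exp(e^x - 1) is the exponential generating function for the Bell numbers Bell_k: exp(e^x - 1) = sum_{k>=0} Bell_k x^k / k!.
So the coefficient of x^10 in 6 exp(e^x - 1) is 6 Bell_10 / 10!.
Computing: Bell_10 = 115975 and 10! = 3628800, giving
6 * 115975/3628800 = 4639/24192.

4639/24192


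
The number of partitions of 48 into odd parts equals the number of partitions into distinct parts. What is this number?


Computing partitions of 48 into odd parts (1, 3, 5, ...):
Using the generating function prod_{k>=0} 1/(1-x^(2k+1)),
the count is 2910

2910


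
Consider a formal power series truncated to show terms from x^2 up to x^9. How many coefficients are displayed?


From x^2 to x^9 inclusive, the count is 9 - 2 + 1 = 8.

8


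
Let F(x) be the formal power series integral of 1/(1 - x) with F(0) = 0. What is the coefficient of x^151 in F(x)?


1/(1 - x) = sum_{k>=0} x^k. Integrating termwise and using F(0) = 0 gives
F(x) = sum_{k>=0} x^(k+1) / (k+1) = sum_{m>=1} x^m / m = -ln(1 - x).
So the coefficient of x^151 is 1/151 = 1/151.

1/151


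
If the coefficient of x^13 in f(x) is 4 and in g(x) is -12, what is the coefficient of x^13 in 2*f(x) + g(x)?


Scalar multiplication scales coefficients: 2 * 4 = 8.
Then add the g coefficient: 8 + -12
= -4

-4


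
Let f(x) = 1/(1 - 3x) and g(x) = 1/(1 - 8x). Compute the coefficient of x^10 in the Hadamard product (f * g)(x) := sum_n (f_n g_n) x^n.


f has coefficients f_k = 3^k and g has coefficients g_k = 8^k, so the Hadamard product has coefficient (f*g)_k = 3^k * 8^k = 24^k.
For k = 10: 24^10 = 63403380965376.

63403380965376


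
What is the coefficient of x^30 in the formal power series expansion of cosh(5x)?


The Maclaurin series is cosh(t) = sum_{m>=0} t^(2m) / (2m)!, so substituting t = 5x, only even powers of x are nonzero, with coefficient of x^(2m) equal to 5^(2m) / (2m)!.
For x^30 the coefficient is 5^30/30! = 931322574615478515625/265252859812191058636308480000000 = 11920928955078125/3395236605596045550544748544.

11920928955078125/3395236605596045550544748544


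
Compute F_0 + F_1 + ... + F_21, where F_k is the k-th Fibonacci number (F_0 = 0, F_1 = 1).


Use the identity sum_{k=0}^{N} F_k = F_{N+2} - 1 (which follows from F_{k+2} - F_{k+1} = F_k). Then
sum_{k=0}^{21} F_k = (F_{23} - 1) - (F_{1} - 1) = F_{23} - F_{1}.
Computing: F_{23} = 28657, F_{1} = 1, so
Sum = 28657 - 1 = 28656.

28656


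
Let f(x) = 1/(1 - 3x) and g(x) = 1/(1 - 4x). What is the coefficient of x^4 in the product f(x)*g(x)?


The coefficient of x^n in f*g is the Cauchy product: sum_{k=0}^{n} a^k * b^(n-k).
With a=3, b=4, n=4:
sum_{k=0}^{4} 3^k * 4^(4-k)
= 781

781


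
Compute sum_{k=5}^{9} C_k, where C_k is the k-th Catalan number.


C_5 through C_9: 42, 132, 429, 1430, 4862
Sum = 42 + 132 + 429 + 1430 + 4862
= 6895

6895


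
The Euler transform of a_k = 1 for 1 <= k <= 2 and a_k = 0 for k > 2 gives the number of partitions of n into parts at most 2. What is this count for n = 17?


Partitions of 17 into parts at most 2:
Using generating function (1-x)^(-1)(1-x^2)^(-1),
the coefficient of x^17 = 9

9


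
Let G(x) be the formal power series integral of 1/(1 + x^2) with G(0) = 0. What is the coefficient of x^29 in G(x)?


1/(1 + x^2) = sum_{j>=0} (-1)^j x^(2j). Integrating termwise with G(0) = 0:
G(x) = sum_{j>=0} (-1)^j x^(2j+1) / (2j+1) = arctan(x).
Only odd powers are nonzero. For x^29 write 29 = 2*14 + 1, giving
(-1)^14 / 29 = 1/29 = 1/29.

1/29


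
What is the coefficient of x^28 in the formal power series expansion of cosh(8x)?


The Maclaurin series is cosh(t) = sum_{m>=0} t^(2m) / (2m)!, so substituting t = 8x, only even powers of x are nonzero, with coefficient of x^(2m) equal to 8^(2m) / (2m)!.
For x^28 the coefficient is 8^28/28! = 19342813113834066795298816/304888344611713860501504000000 = 576460752303423488/9086380738369043484375.

576460752303423488/9086380738369043484375


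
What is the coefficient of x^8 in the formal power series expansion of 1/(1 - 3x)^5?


The general identity 1/(1 - c x)^r = sum_{k>=0} c^k C(k + r - 1, r - 1) x^k follows by substituting y = c x into 1/(1 - y)^r = sum_{k>=0} C(k + r - 1, r - 1) y^k.
For c = 3, r = 5, k = 8:
3^8 * C(12, 4) = 6561 * 495 = 3247695.

3247695


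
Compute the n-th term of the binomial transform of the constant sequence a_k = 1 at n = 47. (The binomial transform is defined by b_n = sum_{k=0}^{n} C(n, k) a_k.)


With a_k = 1 for all k, b_n = sum_{k=0}^{n} C(n, k) = 2^n by the binomial theorem.
For n = 47: 2^47 = 140737488355328.

140737488355328


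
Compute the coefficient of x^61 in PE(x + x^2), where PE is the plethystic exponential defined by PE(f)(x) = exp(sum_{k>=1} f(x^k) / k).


With f(x) = x + x^2, the exponent is sum_{k>=1} (x^k + x^(2k)) / k = -ln(1 - x) - ln(1 - x^2). Exponentiating:
PE(x + x^2) = 1 / ((1 - x)(1 - x^2)).
This is the generating function for partitions of n into parts of size 1 or 2. The number of 2's can be any j in 0..30, and the rest are 1's, so
[x^61] = floor(61/2) + 1 = 31.

31


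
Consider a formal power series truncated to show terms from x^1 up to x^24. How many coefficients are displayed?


From x^1 to x^24 inclusive, the count is 24 - 1 + 1 = 24.

24


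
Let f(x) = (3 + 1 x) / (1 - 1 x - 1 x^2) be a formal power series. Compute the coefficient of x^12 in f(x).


Write f(x) = sum_{k>=0} a_k x^k. Multiplying both sides by 1 - 1 x - 1 x^2 gives
(1 - 1 x - 1 x^2) sum_{k>=0} a_k x^k = 3 + 1 x.
Matching coefficients:
 x^0: a_0 = 3
 x^1: a_1 - 1 a_0 = 1  =>  a_1 = 1*3 + 1 = 4
 x^k (k >= 2): a_k = 1 a_{k-1} + 1 a_{k-2}.
Iterating: a_2 = 7, a_3 = 11, a_4 = 18, a_5 = 29, a_6 = 47, a_7 = 76, a_8 = 123, a_9 = 199, a_10 = 322, a_11 = 521, a_12 = 843.
So the coefficient of x^12 is 843.

843


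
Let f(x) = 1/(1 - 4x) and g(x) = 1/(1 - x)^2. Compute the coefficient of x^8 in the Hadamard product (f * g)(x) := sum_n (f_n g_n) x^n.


f has coefficients f_k = 4^k. For g = 1/(1 - x)^2 the coefficient is g_k = C(k + 1, 1) = k + 1. The Hadamard coefficient is (f * g)_k = 4^k * (k + 1).
For k = 8: 4^8 * 9 = 65536 * 9 = 589824.

589824


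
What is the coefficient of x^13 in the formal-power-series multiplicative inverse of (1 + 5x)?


The inverse is 1/(1 + 5x). Apply the geometric identity 1/(1 - y) = sum_{k>=0} y^k with y = -5x:
1/(1 + 5x) = sum_{k>=0} (-5)^k x^k.
So the coefficient of x^13 is (-5)^13 = -1220703125.

-1220703125


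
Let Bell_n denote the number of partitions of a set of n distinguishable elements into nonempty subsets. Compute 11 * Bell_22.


Bell_22 can be computed from the Bell triangle or from Dobinski's identity Bell_n = (1/e) * sum_{k>=0} k^n / k!.
Computing Bell_22 = 4506715738447323.
Then 11 * 4506715738447323 = 49573873122920553.

49573873122920553


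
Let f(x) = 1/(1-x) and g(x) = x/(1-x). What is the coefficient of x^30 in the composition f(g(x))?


First simplify the composition: f(g(x)) = 1/(1 - x/(1-x)) = (1-x)/((1-x) - x) = (1-x)/(1-2x).
Now extract the coefficient. Write (1-x)/(1-2x) = 1/(1-2x) - x/(1-2x).
The coefficient of x^n in 1/(1-2x) is 2^n, and in x/(1-2x) is 2^(n-1) (for n >= 1).
So the coefficient of x^30 is 2^30 - 2^29 = 1073741824 - 536870912 = 536870912.

536870912


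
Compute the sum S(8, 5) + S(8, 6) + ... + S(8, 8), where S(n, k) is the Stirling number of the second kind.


By definition, S(n, k) counts partitions of an n-set into exactly k nonempty blocks.
Computing row n = 8 for k = 5..8:
S(8, k): 1050, 266, 28, 1
Sum = 1345.

1345


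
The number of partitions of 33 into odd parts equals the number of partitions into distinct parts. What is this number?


Computing partitions of 33 into odd parts (1, 3, 5, ...):
Using the generating function prod_{k>=0} 1/(1-x^(2k+1)),
the count is 448

448


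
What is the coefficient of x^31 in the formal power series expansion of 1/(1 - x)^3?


The negative binomial / multiset identity is
1/(1 - x)^r = sum_{k>=0} C(k + r - 1, r - 1) x^k.
Here r = 3 and k = 31, so the coefficient is
C(31 + 2, 2) = C(33, 2)
= 528

528


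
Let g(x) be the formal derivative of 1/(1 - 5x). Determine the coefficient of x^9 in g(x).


Differentiate termwise: d/dx sum_{k>=0} 5^k x^k = sum_{k>=1} k 5^k x^(k-1) = sum_{j>=0} (j+1) 5^(j+1) x^j.
Equivalently, d/dx [1/(1 - 5x)] = 5/(1 - 5x)^2.
For j = 9: 10 * 5^10 = 10 * 9765625 = 97656250.

97656250


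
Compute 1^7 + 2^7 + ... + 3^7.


This power sum has a closed form given by Faulhaber's formula
sum_{k=1}^{m} k^p = (1 / (p + 1)) * sum_{j=0}^{p} C(p + 1, j) B_j m^(p + 1 - j),
but for small m direct computation is fastest:
1 + 128 + 2187 = 2316.

2316


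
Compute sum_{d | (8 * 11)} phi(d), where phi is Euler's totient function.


First, 8 * 11 = 88. One classical identity is sum_{d | n} phi(d) = n (each k in [1, n] has a unique gcd with n, and among the k's with gcd(k, n) = n/d there are phi(d) of them). So the sum equals 88. We also verify directly:
Divisors of 88: 1, 2, 4, 8, 11, 22, 44, 88.
phi values: 1, 1, 2, 4, 10, 10, 20, 40.
Sum = 88.

88


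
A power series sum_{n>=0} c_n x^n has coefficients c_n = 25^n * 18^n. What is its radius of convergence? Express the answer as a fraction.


By the root test (Cauchy-Hadamard), the radius is R = 1 / limsup_n |c_n|^(1/n).
Here |c_n|^(1/n) = (25^n * 18^n)^(1/n) = 25 * 18 = 450 for all n.
So R = 1/450 = 1/450.

1/450


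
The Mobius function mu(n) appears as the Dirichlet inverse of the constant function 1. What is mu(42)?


42 = 2 * 3 * 7 (all distinct primes).
mu(42) = (-1)^3 = -1

-1


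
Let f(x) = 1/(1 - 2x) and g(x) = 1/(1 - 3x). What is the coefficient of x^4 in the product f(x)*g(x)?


The coefficient of x^n in f*g is the Cauchy product: sum_{k=0}^{n} a^k * b^(n-k).
With a=2, b=3, n=4:
sum_{k=0}^{4} 2^k * 3^(4-k)
= 211

211


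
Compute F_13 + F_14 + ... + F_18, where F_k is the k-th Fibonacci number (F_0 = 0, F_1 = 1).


Use the identity sum_{k=0}^{N} F_k = F_{N+2} - 1 (which follows from F_{k+2} - F_{k+1} = F_k). Then
sum_{k=13}^{18} F_k = (F_{20} - 1) - (F_{14} - 1) = F_{20} - F_{14}.
Computing: F_{20} = 6765, F_{14} = 377, so
Sum = 6765 - 377 = 6388.

6388


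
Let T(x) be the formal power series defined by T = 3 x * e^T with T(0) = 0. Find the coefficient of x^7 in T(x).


Apply the Lagrange inversion formula: if T = 3 x * phi(T) with phi(t) = e^t, then
[x^n] T = 3^n * (1/n) [t^(n-1)] phi(t)^n = 3^n * (1/n) [t^(n-1)] e^(n t) = 3^n * (1/n) * n^(n-1) / (n-1)! = 3^n * n^(n-1) / n!.
When c = 1 this is the Cayley count of rooted labeled trees on n vertices, divided by n!.
For n = 7: 3^7 * 7^6 / 7! = 2187 * 117649/5040 = 4084101/80.

4084101/80


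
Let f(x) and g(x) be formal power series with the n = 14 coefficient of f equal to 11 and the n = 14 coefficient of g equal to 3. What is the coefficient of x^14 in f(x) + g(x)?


Addition of formal power series is termwise.
The coefficient of x^14 in f + g = 11 + 3
= 14

14


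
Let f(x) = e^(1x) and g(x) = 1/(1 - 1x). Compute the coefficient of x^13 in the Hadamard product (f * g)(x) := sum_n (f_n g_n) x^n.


Expanding: f_k = 1^k/k! (from e^(1x)) and g_k = 1^k (from 1/(1 - 1x)). So the Hadamard coefficient (f * g)_k = 1^k 1^k / k! = (1)^k / k!.
For k = 13: 1^13/13! = 1/6227020800 = 1/6227020800.

1/6227020800


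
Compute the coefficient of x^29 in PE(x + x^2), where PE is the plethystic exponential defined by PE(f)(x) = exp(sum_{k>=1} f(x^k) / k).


With f(x) = x + x^2, the exponent is sum_{k>=1} (x^k + x^(2k)) / k = -ln(1 - x) - ln(1 - x^2). Exponentiating:
PE(x + x^2) = 1 / ((1 - x)(1 - x^2)).
This is the generating function for partitions of n into parts of size 1 or 2. The number of 2's can be any j in 0..14, and the rest are 1's, so
[x^29] = floor(29/2) + 1 = 15.

15


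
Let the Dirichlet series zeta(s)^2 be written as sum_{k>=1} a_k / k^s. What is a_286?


The Dirichlet convolution of the constant function 1 with itself gives (1 * 1)(k) = sum_{d | k} 1 = d(k), the number of positive divisors of k.
Since zeta(s) = sum_{k>=1} 1/k^s, we have zeta(s)^2 = sum_{k>=1} d(k)/k^s, so a_k = d(k).
For k = 286: the divisors are 1, 2, 11, 13, 22, 26, 143, 286.
Count = 8.

8


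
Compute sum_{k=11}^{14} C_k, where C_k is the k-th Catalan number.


C_11 through C_14: 58786, 208012, 742900, 2674440
Sum = 58786 + 208012 + 742900 + 2674440
= 3684138

3684138


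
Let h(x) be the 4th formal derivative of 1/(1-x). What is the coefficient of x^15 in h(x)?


Differentiating 4 times: d^4/dx^4 [1/(1-x)] = 4!/(1-x)^5.
The expansion 1/(1-x)^5 = sum_{k>=0} C(k+4, 4) x^k, so the coefficient of x^n in 4!/(1-x)^5 is 4! * C(n+4, 4).
For n = 15: 24 * C(19, 4) = 24 * 3876 = 93024

93024


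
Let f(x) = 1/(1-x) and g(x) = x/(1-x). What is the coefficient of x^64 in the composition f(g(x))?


First simplify the composition: f(g(x)) = 1/(1 - x/(1-x)) = (1-x)/((1-x) - x) = (1-x)/(1-2x).
Now extract the coefficient. Write (1-x)/(1-2x) = 1/(1-2x) - x/(1-2x).
The coefficient of x^n in 1/(1-2x) is 2^n, and in x/(1-2x) is 2^(n-1) (for n >= 1).
So the coefficient of x^64 is 2^64 - 2^63 = 18446744073709551616 - 9223372036854775808 = 9223372036854775808.

9223372036854775808


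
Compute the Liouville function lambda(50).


The Liouville function is lambda(k) = (-1)^Omega(k), where Omega(k) counts the prime factors of k with multiplicity.
Factoring: 50 = 2 * 5 * 5, so Omega(50) = 3.
lambda(50) = (-1)^3 = -1.

-1


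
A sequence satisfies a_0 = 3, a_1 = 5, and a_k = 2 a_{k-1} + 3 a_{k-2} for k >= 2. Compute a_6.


The characteristic equation is t^2 - 2 t - 3 = 0, with roots r_1 = 3 and r_2 = -1 (so c_1 = r_1 + r_2, c_2 = -r_1 r_2 as required).
One can use the closed form a_n = A r_1^n + B r_2^n, but direct iteration is more reliable:
a_0 = 3, a_1 = 5, a_2 = 19, a_3 = 53, a_4 = 163, a_5 = 485, a_6 = 1459.
So a_6 = 1459.

1459


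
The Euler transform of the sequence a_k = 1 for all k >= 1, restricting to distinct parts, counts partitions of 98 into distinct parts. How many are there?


Partitions of 98 into distinct parts can be computed via generating function.
Product (1+x)(1+x^2)(1+x^3)...
The coefficient of x^98 = 376256

376256


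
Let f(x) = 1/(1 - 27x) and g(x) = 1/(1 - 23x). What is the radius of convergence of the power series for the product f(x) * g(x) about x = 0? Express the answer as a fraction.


The radius of 1/(1 - 27x) is 1/27 (nearest singularity at x = 1/27), and the radius of 1/(1 - 23x) is 1/23.
The product f(x)*g(x) = 1/((1 - 27x)(1 - 23x)) has singularities at both 1/27 and 1/23, so its radius of convergence is the distance to the nearest one:
min(1/27, 1/23) = 1/27.

1/27


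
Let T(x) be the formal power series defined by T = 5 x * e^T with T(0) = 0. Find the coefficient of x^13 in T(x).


Apply the Lagrange inversion formula: if T = 5 x * phi(T) with phi(t) = e^t, then
[x^n] T = 5^n * (1/n) [t^(n-1)] phi(t)^n = 5^n * (1/n) [t^(n-1)] e^(n t) = 5^n * (1/n) * n^(n-1) / (n-1)! = 5^n * n^(n-1) / n!.
When c = 1 this is the Cayley count of rooted labeled trees on n vertices, divided by n!.
For n = 13: 5^13 * 13^12 / 13! = 1220703125 * 23298085122481/6227020800 = 87507831740087890625/19160064.

87507831740087890625/19160064


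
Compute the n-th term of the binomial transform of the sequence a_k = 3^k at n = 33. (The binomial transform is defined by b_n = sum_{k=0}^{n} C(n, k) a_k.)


With a_k = 3^k, b_n = sum_{k=0}^{n} C(n, k) 3^k = (1 + 3)^n by the binomial theorem.
For n = 33: (1 + 3)^33 = 4^33 = 73786976294838206464.

73786976294838206464


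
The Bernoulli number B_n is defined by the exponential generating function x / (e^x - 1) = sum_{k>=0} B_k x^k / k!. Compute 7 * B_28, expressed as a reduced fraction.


Bernoulli numbers can also be computed recursively via B_0 = 1 and sum_{j=0}^{m} C(m+1, j) B_j = 0 for m >= 1. Odd-index Bernoulli numbers vanish for k >= 3.
Computing B_28 = -23749461029/870, so 7 * B_28 = 7 * -23749461029/870 = -166246227203/870.

-166246227203/870


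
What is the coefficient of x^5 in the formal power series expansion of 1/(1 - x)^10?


The negative binomial / multiset identity is
1/(1 - x)^r = sum_{k>=0} C(k + r - 1, r - 1) x^k.
Here r = 10 and k = 5, so the coefficient is
C(5 + 9, 9) = C(14, 9)
= 2002

2002


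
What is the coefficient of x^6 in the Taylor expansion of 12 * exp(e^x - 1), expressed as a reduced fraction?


exp(e^x - 1) = sum_{k>=0} Bell_k x^k / k!, where Bell_k is the k-th Bell number.
So the coefficient of x^6 is 12 * Bell_6 / 6!.
Computing: Bell_6 = 203 and 6! = 720, giving
12 * 203/720 = 203/60.

203/60


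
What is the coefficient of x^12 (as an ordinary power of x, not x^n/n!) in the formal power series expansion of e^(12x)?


The exponential series is e^y = sum_{k>=0} y^k / k!. Substituting y = 12x gives
e^(12x) = sum_{k>=0} 12^k x^k / k!.
So the coefficient of x^n is a^n/n! with a = 12, n = 12:
12^12 / 12! = 8916100448256/479001600 = 35831808/1925

35831808/1925


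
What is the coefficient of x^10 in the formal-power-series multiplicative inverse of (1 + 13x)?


The inverse is 1/(1 + 13x). Apply the geometric identity 1/(1 - y) = sum_{k>=0} y^k with y = -13x:
1/(1 + 13x) = sum_{k>=0} (-13)^k x^k.
So the coefficient of x^10 is (-13)^10 = 137858491849.

137858491849


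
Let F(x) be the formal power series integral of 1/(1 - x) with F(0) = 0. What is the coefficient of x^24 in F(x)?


1/(1 - x) = sum_{k>=0} x^k. Integrating termwise and using F(0) = 0 gives
F(x) = sum_{k>=0} x^(k+1) / (k+1) = sum_{m>=1} x^m / m = -ln(1 - x).
So the coefficient of x^24 is 1/24 = 1/24.

1/24


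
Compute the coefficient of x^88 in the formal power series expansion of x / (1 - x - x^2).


Let f(x) = sum_{k>=0} a_k x^k. Multiplying f(x) * (1 - x - x^2) = x and matching coefficients gives a_0 = 0, a_1 = 1, and a_k = a_{k-1} + a_{k-2} for k >= 2. These are the Fibonacci numbers F_k.
Iterating from F_0 = 0, F_1 = 1:
F_0=0, F_1=1, F_2=1, F_3=2, F_4=3, F_5=5, F_6=8, F_7=13, F_8=21, F_9=34, ...
F_88 = 1100087778366101931.

1100087778366101931


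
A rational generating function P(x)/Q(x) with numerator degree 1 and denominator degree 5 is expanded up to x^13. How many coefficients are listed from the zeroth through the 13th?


Expanding up to x^13 gives the coefficients for x^0, x^1, ..., x^13.
That is 13 + 1 = 14 coefficients in total.

14


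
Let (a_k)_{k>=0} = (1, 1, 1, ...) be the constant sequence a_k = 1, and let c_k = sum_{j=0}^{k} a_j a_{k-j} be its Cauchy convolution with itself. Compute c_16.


Since a_j = 1 for all j >= 0, the convolution sum becomes
c_k = sum_{j=0}^{k} 1 * 1 = 1 * (k + 1).
Equivalently, the generating function of (a_k) is 1/(1 - x) and its square is 1/(1 - x)^2 = sum_{k>=0} 1(k + 1) x^k.
For k = 16: 1 * 17 = 17.

17


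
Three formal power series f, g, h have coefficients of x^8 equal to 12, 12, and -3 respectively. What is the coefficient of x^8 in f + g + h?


Series addition is componentwise:
12 + 12 + -3
= 21

21


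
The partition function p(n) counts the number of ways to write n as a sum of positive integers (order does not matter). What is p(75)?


Using the generating function prod_{k>=1} 1/(1-x^k), we compute p(75).
By dynamic programming over parts 1 through 75:
p(75) = 8118264

8118264


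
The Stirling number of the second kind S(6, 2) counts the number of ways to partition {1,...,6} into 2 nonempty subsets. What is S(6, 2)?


Using the explicit formula S(n,k) = (1/k!) sum_{j=0}^{k} (-1)^(k-j) C(k,j) j^n:
S(6, 2) = 31
Equivalently, S(n,k) is n! times the coefficient of x^n in the EGF (e^x - 1)^k / k!.

31


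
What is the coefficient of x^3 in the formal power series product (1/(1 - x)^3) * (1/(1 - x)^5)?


Combine the factors: (1/(1 - x)^3) * (1/(1 - x)^5) = 1/(1 - x)^8.
Then use 1/(1 - x)^r = sum_{k>=0} C(k + r - 1, r - 1) x^k with r = 8 and k = 3:
C(10, 7) = 120.

120


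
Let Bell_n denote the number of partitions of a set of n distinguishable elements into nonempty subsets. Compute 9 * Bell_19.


Bell_19 can be computed from the Bell triangle or from Dobinski's identity Bell_n = (1/e) * sum_{k>=0} k^n / k!.
Computing Bell_19 = 5832742205057.
Then 9 * 5832742205057 = 52494679845513.

52494679845513


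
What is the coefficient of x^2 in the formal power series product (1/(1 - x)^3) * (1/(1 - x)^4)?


Combine the factors: (1/(1 - x)^3) * (1/(1 - x)^4) = 1/(1 - x)^7.
Then use 1/(1 - x)^r = sum_{k>=0} C(k + r - 1, r - 1) x^k with r = 7 and k = 2:
C(8, 6) = 28.

28


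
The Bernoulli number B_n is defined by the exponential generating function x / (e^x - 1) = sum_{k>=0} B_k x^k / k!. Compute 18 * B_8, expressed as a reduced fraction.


Bernoulli numbers can also be computed recursively via B_0 = 1 and sum_{j=0}^{m} C(m+1, j) B_j = 0 for m >= 1. Odd-index Bernoulli numbers vanish for k >= 3.
Computing B_8 = -1/30, so 18 * B_8 = 18 * -1/30 = -3/5.

-3/5


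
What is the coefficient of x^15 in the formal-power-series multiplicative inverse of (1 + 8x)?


The inverse is 1/(1 + 8x). Apply the geometric identity 1/(1 - y) = sum_{k>=0} y^k with y = -8x:
1/(1 + 8x) = sum_{k>=0} (-8)^k x^k.
So the coefficient of x^15 is (-8)^15 = -35184372088832.

-35184372088832


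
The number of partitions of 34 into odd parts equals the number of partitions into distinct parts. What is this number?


Computing partitions of 34 into odd parts (1, 3, 5, ...):
Using the generating function prod_{k>=0} 1/(1-x^(2k+1)),
the count is 512

512


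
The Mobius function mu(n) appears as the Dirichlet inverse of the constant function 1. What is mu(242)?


242 has a squared prime factor, so mu(242) = 0.
Factorization reveals a repeated prime.

0


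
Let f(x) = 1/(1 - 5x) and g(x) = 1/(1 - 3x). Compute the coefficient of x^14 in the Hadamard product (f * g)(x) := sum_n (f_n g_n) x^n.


f has coefficients f_k = 5^k and g has coefficients g_k = 3^k, so the Hadamard product has coefficient (f*g)_k = 5^k * 3^k = 15^k.
For k = 14: 15^14 = 29192926025390625.

29192926025390625


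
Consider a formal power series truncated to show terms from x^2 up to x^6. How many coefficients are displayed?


From x^2 to x^6 inclusive, the count is 6 - 2 + 1 = 5.

5


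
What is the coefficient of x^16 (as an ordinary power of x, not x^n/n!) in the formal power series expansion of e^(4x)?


The exponential series is e^y = sum_{k>=0} y^k / k!. Substituting y = 4x gives
e^(4x) = sum_{k>=0} 4^k x^k / k!.
So the coefficient of x^n is a^n/n! with a = 4, n = 16:
4^16 / 16! = 4294967296/20922789888000 = 131072/638512875

131072/638512875


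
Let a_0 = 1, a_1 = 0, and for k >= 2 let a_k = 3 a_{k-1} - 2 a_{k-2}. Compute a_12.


Iterating the recurrence forward:
a_0 = 1
a_1 = 0
a_2 = 3*0 - 2*1 = -2
a_3 = 3*-2 - 2*0 = -6
a_4 = 3*-6 - 2*-2 = -14
a_5 = 3*-14 - 2*-6 = -30
a_6 = 3*-30 - 2*-14 = -62
a_7 = 3*-62 - 2*-30 = -126
a_8 = 3*-126 - 2*-62 = -254
a_9 = 3*-254 - 2*-126 = -510
a_10 = 3*-510 - 2*-254 = -1022
a_11 = 3*-1022 - 2*-510 = -2046
a_12 = 3*-2046 - 2*-1022 = -4094
So a_12 = -4094.

-4094


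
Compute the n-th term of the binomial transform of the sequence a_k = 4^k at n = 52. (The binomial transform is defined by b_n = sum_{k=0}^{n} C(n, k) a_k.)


With a_k = 4^k, b_n = sum_{k=0}^{n} C(n, k) 4^k = (1 + 4)^n by the binomial theorem.
For n = 52: (1 + 4)^52 = 5^52 = 2220446049250313080847263336181640625.

2220446049250313080847263336181640625


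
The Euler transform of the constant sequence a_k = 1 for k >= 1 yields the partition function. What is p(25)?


The Euler transform converts the sequence a_k = 1 into the number of integer partitions.
Using the recurrence or dynamic programming:
p(25) = 1958

1958


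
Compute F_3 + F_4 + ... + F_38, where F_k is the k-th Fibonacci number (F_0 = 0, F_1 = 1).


Use the identity sum_{k=0}^{N} F_k = F_{N+2} - 1 (which follows from F_{k+2} - F_{k+1} = F_k). Then
sum_{k=3}^{38} F_k = (F_{40} - 1) - (F_{4} - 1) = F_{40} - F_{4}.
Computing: F_{40} = 102334155, F_{4} = 3, so
Sum = 102334155 - 3 = 102334152.

102334152


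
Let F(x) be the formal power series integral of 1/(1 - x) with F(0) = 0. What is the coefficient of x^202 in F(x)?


1/(1 - x) = sum_{k>=0} x^k. Integrating termwise and using F(0) = 0 gives
F(x) = sum_{k>=0} x^(k+1) / (k+1) = sum_{m>=1} x^m / m = -ln(1 - x).
So the coefficient of x^202 is 1/202 = 1/202.

1/202


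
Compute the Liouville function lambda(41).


The Liouville function is lambda(k) = (-1)^Omega(k), where Omega(k) counts the prime factors of k with multiplicity.
Factoring: 41 = 41, so Omega(41) = 1.
lambda(41) = (-1)^1 = -1.

-1


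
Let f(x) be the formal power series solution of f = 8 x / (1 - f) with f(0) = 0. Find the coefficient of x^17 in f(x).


Apply Lagrange inversion: f = 8 x * phi(f) with phi(t) = 1/(1 - t), so
[x^n] f = 8^n * (1/n) [t^(n-1)] phi(t)^n = 8^n * (1/n) [t^(n-1)] (1 - t)^(-n) = 8^n * (1/n) C(2n - 2, n - 1) = 8^n * C_{n-1}.
For n = 17: C_16 = C(32, 16) / 17 = 601080390/17 = 35357670.
With the 8^17 = 2251799813685248 factor, the coefficient is 2251799813685248 * 35357670 = 79618394718344482652160.

79618394718344482652160


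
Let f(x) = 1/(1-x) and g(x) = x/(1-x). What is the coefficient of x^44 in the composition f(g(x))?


First simplify the composition: f(g(x)) = 1/(1 - x/(1-x)) = (1-x)/((1-x) - x) = (1-x)/(1-2x).
Now extract the coefficient. Write (1-x)/(1-2x) = 1/(1-2x) - x/(1-2x).
The coefficient of x^n in 1/(1-2x) is 2^n, and in x/(1-2x) is 2^(n-1) (for n >= 1).
So the coefficient of x^44 is 2^44 - 2^43 = 17592186044416 - 8796093022208 = 8796093022208.

8796093022208


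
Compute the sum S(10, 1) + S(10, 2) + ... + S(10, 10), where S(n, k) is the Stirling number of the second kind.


By definition, S(n, k) counts partitions of an n-set into exactly k nonempty blocks.
Computing row n = 10 for k = 1..10:
S(10, k): 1, 511, 9330, 34105, 42525, 22827, 5880, 750, 45, 1
Sum = 115975. (This equals Bell_10 since the sum runs over all k.)

115975


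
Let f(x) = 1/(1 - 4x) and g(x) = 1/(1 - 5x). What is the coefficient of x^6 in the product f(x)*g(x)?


The coefficient of x^n in f*g is the Cauchy product: sum_{k=0}^{n} a^k * b^(n-k).
With a=4, b=5, n=6:
sum_{k=0}^{6} 4^k * 5^(6-k)
= 61741

61741


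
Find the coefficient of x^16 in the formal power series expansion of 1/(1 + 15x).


Write 1/(1 + c x) = 1/(1 - (-c) x) and apply the geometric-series identity
1/(1 - y) = sum_{k>=0} y^k to get 1/(1 + c x) = sum_{k>=0} (-c)^k x^k.
So the coefficient of x^k is (-c)^k = (-1)^k * c^k.
Here c = 15 and k = 16:
(-15)^16 = 1 * 6568408355712890625 = 6568408355712890625

6568408355712890625


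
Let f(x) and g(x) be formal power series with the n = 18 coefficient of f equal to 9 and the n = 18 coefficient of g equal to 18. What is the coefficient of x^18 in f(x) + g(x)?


Addition of formal power series is termwise.
The coefficient of x^18 in f + g = 9 + 18
= 27

27


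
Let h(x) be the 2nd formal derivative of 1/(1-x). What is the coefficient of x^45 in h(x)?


Differentiating 2 times: d^2/dx^2 [1/(1-x)] = 2!/(1-x)^3.
The expansion 1/(1-x)^3 = sum_{k>=0} C(k+2, 2) x^k, so the coefficient of x^n in 2!/(1-x)^3 is 2! * C(n+2, 2).
For n = 45: 2 * C(47, 2) = 2 * 1081 = 2162

2162


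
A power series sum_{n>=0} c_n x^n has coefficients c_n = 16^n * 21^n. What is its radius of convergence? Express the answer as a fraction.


By the root test (Cauchy-Hadamard), the radius is R = 1 / limsup_n |c_n|^(1/n).
Here |c_n|^(1/n) = (16^n * 21^n)^(1/n) = 16 * 21 = 336 for all n.
So R = 1/336 = 1/336.

1/336


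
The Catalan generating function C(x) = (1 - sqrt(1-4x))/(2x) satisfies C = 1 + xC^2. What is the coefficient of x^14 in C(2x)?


Substituting x -> 2x scales the n-th coefficient by 2^n, so [x^14] C(2x) = 2^14 * C_14.
C_14 = C(2*14, 14)/(15) = 40116600/15 = 2674440.
So 2^14 * 2674440 = 16384 * 2674440 = 43818024960.

43818024960


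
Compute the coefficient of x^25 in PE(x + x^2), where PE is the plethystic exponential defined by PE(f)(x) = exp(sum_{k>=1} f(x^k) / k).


With f(x) = x + x^2, the exponent is sum_{k>=1} (x^k + x^(2k)) / k = -ln(1 - x) - ln(1 - x^2). Exponentiating:
PE(x + x^2) = 1 / ((1 - x)(1 - x^2)).
This is the generating function for partitions of n into parts of size 1 or 2. The number of 2's can be any j in 0..12, and the rest are 1's, so
[x^25] = floor(25/2) + 1 = 13.

13


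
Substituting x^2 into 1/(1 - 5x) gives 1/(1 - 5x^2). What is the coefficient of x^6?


The coefficient of x^(2m) in 1/(1 - 5x^2) is 5^m.
With n = 6 = 2*3, the coefficient is 5^3 = 125.

125


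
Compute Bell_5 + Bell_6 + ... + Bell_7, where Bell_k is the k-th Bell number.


Recall Bell_k counts set partitions of a k-set (with Bell_0 = 1 by convention).
Bell_5 through Bell_7: 52, 203, 877
Sum = 52 + 203 + 877 = 1132.

1132


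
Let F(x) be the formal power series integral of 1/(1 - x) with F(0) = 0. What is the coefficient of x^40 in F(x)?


1/(1 - x) = sum_{k>=0} x^k. Integrating termwise and using F(0) = 0 gives
F(x) = sum_{k>=0} x^(k+1) / (k+1) = sum_{m>=1} x^m / m = -ln(1 - x).
So the coefficient of x^40 is 1/40 = 1/40.

1/40


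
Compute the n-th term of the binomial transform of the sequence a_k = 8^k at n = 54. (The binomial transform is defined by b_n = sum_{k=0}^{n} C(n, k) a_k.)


With a_k = 8^k, b_n = sum_{k=0}^{n} C(n, k) 8^k = (1 + 8)^n by the binomial theorem.
For n = 54: (1 + 8)^54 = 9^54 = 3381391913522726342930221472392241170198527451848561.

3381391913522726342930221472392241170198527451848561


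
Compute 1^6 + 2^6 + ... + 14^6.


This power sum has a closed form given by Faulhaber's formula
sum_{k=1}^{m} k^p = (1 / (p + 1)) * sum_{j=0}^{p} C(p + 1, j) B_j m^(p + 1 - j),
but for small m direct computation is fastest:
1 + 64 + 729 + 4096 + 15625 + 46656 + 117649 + 262144 + 531441 + 1000000 + 1771561 + 2985984 + 4826809 + 7529536 = 19092295.

19092295


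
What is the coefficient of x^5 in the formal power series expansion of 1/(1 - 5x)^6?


The general identity 1/(1 - c x)^r = sum_{k>=0} c^k C(k + r - 1, r - 1) x^k follows by substituting y = c x into 1/(1 - y)^r = sum_{k>=0} C(k + r - 1, r - 1) y^k.
For c = 5, r = 6, k = 5:
5^5 * C(10, 5) = 3125 * 252 = 787500.

787500


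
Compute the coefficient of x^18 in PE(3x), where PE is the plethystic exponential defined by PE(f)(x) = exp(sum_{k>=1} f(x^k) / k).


With f(x) = 3x, the exponent is sum_{k>=1} 3 x^k / k = 3 * (-ln(1 - x)). Exponentiating:
PE(3x) = exp(-3 ln(1 - x)) = 1/(1 - x)^3.
By the negative binomial expansion, [x^n] 1/(1 - x)^3 = C(n + 2, 2).
For n = 18: C(20, 2) = 190.

190


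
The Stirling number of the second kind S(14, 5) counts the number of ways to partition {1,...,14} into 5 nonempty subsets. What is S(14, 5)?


Using the explicit formula S(n,k) = (1/k!) sum_{j=0}^{k} (-1)^(k-j) C(k,j) j^n:
S(14, 5) = 40075035
Equivalently, S(n,k) is n! times the coefficient of x^n in the EGF (e^x - 1)^k / k!.

40075035


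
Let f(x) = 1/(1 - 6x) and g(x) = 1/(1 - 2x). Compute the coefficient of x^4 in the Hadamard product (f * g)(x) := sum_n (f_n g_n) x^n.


f has coefficients f_k = 6^k and g has coefficients g_k = 2^k, so the Hadamard product has coefficient (f*g)_k = 6^k * 2^k = 12^k.
For k = 4: 12^4 = 20736.

20736


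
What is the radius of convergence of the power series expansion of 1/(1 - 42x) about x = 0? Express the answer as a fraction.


Expanding 1/(1 - 42x) = sum_{k>=0} 42^k x^k, the series converges when |42x| < 1, i.e., |x| < 1/42.
So the radius of convergence is 1/42 = 1/42.

1/42


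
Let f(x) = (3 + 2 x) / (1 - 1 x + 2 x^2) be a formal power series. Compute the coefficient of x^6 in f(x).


Write f(x) = sum_{k>=0} a_k x^k. Multiplying both sides by 1 - 1 x + 2 x^2 gives
(1 - 1 x + 2 x^2) sum_{k>=0} a_k x^k = 3 + 2 x.
Matching coefficients:
 x^0: a_0 = 3
 x^1: a_1 - 1 a_0 = 2  =>  a_1 = 1*3 + 2 = 5
 x^k (k >= 2): a_k = 1 a_{k-1} - 2 a_{k-2}.
Iterating: a_2 = -1, a_3 = -11, a_4 = -9, a_5 = 13, a_6 = 31.
So the coefficient of x^6 is 31.

31


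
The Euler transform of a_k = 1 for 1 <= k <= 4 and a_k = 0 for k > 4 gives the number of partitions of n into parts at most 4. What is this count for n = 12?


Partitions of 12 into parts at most 4:
Using generating function (1-x)^(-1)(1-x^2)^(-1)...(1-x^4)^(-1),
the coefficient of x^12 = 34

34
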